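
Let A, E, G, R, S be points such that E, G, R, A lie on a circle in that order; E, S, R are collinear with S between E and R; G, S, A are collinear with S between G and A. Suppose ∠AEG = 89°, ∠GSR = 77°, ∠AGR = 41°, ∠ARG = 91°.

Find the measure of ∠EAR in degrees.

1. ∠ASE = 77°  [vertical angles at S]
2. ∠AER = 41°  [same arc RA]
3. ∠GAR = 48°  [△GRA]
4. ∠ASR = 103°  [linear pair at S on ER]
5. ∠ARE = 29°  [△RSA]
6. ∠EAR = 110°  [△ERA]

∠EAR = 110°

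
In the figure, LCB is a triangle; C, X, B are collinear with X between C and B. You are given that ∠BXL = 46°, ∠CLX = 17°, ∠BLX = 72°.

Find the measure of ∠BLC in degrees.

1. ∠LBX = 62°  [△LXB]
2. ∠CXL = 134°  [linear pair at X on CB]
3. ∠LCX = 29°  [△LCX]
4. ∠CBL = 62°  [X on ray BC]
5. ∠BCL = 29°  [X on ray CB]
6. ∠BLC = 89°  [△LCB]

∠BLC = 89°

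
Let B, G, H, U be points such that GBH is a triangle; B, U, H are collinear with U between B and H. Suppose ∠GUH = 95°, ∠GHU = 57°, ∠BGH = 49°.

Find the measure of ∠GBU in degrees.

∠GBU = 74°

1. ∠BHG = 57°  [U on ray HB]
2. ∠GBH = 74°  [△GBH]
3. ∠GBU = 74°  [U on ray BH]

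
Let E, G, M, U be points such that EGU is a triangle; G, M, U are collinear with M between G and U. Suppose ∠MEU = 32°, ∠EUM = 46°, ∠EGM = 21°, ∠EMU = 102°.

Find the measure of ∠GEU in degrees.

1. ∠EUG = 46°  [M on ray UG]
2. ∠EGU = 21°  [M on ray GU]
3. ∠GEU = 113°  [△EGU]

∠GEU = 113°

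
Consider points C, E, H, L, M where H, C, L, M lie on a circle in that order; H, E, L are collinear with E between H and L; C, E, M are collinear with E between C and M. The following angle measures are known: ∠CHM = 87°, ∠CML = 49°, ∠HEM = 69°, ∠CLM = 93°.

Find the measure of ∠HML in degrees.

1. ∠LCM = 38°  [△CLM]
2. ∠LEM = 111°  [linear pair at E on HL]
3. ∠LHM = 38°  [same arc LM]
4. ∠HLM = 20°  [△LEM]
5. ∠HML = 122°  [△HLM]

∠HML = 122°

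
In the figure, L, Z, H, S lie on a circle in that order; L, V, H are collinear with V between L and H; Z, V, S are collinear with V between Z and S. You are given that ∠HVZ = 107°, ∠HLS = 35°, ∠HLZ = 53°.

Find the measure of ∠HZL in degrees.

1. ∠HZS = 35°  [same arc HS]
2. ∠LHZ = 38°  [△ZVH]
3. ∠HZL = 89°  [△LZH]

∠HZL = 89°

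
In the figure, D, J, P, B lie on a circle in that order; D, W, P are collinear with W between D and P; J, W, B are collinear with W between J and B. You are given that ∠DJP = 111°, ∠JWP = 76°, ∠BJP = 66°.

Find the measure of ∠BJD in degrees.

1. ∠DBP = 69°  [cyclic DJPB, opposite ∠J+∠B]
2. ∠BDP = 66°  [same arc PB]
3. ∠BPD = 45°  [△DPB]
4. ∠BJD = 45°  [same arc DB]

∠BJD = 45°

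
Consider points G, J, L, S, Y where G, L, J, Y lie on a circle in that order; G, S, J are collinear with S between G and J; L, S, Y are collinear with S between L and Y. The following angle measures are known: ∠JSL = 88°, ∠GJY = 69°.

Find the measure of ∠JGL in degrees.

1. ∠GSL = 92°  [linear pair at S on GJ]
2. ∠GLY = 69°  [same arc GY]
3. ∠JGL = 19°  [△GSL]

∠JGL = 19°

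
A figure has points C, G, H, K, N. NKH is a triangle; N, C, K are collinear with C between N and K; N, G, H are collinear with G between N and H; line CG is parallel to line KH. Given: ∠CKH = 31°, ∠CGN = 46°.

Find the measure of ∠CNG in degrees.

1. ∠HKN = 31°  [C on ray KN]
2. ∠KHN = 46°  [CG∥KH, corresponding at G]
3. ∠HNK = 103°  [△NKH]
4. ∠CNG = 103°  [C on NK, G on NH]

∠CNG = 103°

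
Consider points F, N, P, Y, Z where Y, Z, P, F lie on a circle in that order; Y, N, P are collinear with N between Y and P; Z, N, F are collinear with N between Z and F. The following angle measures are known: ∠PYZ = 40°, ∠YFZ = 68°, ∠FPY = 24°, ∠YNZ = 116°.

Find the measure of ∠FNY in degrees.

∠FNY = 64°

1. ∠PFZ = 40°  [same arc ZP]
2. ∠FNP = 116°  [△PNF]
3. ∠FNY = 64°  [linear pair at N on YP]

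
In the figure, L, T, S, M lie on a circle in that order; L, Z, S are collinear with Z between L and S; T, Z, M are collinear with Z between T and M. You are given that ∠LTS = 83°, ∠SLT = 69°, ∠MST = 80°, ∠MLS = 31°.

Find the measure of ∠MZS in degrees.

∠MZS = 59°

1. ∠LMS = 97°  [cyclic LTSM, opposite ∠T+∠M]
2. ∠SMT = 69°  [same arc TS]
3. ∠LSM = 52°  [△LSM]
4. ∠MZS = 59°  [△SZM]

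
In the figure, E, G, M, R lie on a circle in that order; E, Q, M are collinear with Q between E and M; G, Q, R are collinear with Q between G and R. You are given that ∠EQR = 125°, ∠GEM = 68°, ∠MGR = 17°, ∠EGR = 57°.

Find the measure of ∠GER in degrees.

∠GER = 85°

1. ∠GRM = 68°  [same arc GM]
2. ∠GMR = 95°  [△GMR]
3. ∠GER = 85°  [cyclic EGMR, opposite ∠E+∠M]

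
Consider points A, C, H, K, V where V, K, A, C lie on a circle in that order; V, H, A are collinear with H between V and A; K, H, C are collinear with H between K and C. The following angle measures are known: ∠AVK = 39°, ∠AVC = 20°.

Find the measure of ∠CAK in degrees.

1. ∠ACK = 39°  [same arc KA]
2. ∠AKC = 20°  [same arc AC]
3. ∠CAK = 121°  [△KAC]

∠CAK = 121°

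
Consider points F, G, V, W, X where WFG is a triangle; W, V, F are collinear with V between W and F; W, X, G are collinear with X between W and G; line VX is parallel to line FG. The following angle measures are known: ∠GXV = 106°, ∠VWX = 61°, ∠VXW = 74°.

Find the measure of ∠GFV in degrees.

∠GFV = 45°

1. ∠WVX = 45°  [△WVX]
2. ∠FVX = 135°  [linear pair at V on WF]
3. ∠GFV = 45°  [VX∥FG, co-interior at F–V]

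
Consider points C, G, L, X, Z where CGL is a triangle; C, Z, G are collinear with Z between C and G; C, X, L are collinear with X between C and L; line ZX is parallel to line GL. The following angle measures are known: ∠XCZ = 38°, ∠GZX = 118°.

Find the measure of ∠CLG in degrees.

1. ∠CZX = 62°  [linear pair at Z on CG]
2. ∠CXZ = 80°  [△CZX]
3. ∠CLG = 80°  [ZX∥GL, corresponding at X]

∠CLG = 80°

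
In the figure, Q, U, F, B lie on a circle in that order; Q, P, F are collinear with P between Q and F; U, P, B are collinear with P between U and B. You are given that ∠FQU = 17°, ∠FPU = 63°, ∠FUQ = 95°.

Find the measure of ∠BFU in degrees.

∠BFU = 114°

1. ∠FBU = 17°  [same arc UF]
2. ∠QFU = 68°  [△QUF]
3. ∠BUF = 49°  [△UPF]
4. ∠BFU = 114°  [△UFB]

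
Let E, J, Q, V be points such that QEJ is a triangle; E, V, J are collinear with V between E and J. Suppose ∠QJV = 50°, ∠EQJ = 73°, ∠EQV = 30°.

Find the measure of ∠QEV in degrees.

1. ∠EJQ = 50°  [V on ray JE]
2. ∠JEQ = 57°  [△QEJ]
3. ∠QEV = 57°  [V on ray EJ]

∠QEV = 57°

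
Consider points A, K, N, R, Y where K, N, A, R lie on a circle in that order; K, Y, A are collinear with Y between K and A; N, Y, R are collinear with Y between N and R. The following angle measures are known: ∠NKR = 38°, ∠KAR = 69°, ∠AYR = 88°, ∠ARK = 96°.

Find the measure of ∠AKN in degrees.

1. ∠KNR = 69°  [same arc KR]
2. ∠KYN = 88°  [vertical angles at Y]
3. ∠AKN = 23°  [△KYN]

∠AKN = 23°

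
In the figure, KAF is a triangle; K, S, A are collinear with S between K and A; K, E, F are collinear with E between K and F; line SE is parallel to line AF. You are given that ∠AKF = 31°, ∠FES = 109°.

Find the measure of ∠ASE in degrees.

1. ∠EKS = 31°  [S on KA, E on KF]
2. ∠KES = 71°  [linear pair at E on KF]
3. ∠ESK = 78°  [△KSE]
4. ∠ASE = 102°  [linear pair at S on KA]

∠ASE = 102°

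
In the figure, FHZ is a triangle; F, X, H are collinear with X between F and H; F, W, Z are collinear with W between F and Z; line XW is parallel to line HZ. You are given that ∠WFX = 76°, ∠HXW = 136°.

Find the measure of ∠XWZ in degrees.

1. ∠FXW = 44°  [linear pair at X on FH]
2. ∠FWX = 60°  [△FXW]
3. ∠XWZ = 120°  [linear pair at W on FZ]

∠XWZ = 120°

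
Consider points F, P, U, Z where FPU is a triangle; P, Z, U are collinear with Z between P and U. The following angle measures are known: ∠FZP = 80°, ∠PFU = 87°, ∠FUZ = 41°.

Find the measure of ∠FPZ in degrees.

∠FPZ = 52°

1. ∠FUP = 41°  [Z on ray UP]
2. ∠FPU = 52°  [△FPU]
3. ∠FPZ = 52°  [Z on ray PU]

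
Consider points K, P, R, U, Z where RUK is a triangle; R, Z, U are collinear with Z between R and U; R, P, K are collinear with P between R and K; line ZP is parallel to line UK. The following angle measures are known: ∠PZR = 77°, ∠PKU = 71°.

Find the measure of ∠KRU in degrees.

1. ∠KUR = 77°  [ZP∥UK, corresponding at Z]
2. ∠RKU = 71°  [P on ray KR]
3. ∠KRU = 32°  [△RUK]

∠KRU = 32°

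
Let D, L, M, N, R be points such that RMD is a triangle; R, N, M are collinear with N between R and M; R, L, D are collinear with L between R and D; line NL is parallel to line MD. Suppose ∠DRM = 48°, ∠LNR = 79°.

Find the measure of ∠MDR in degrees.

1. ∠LRN = 48°  [N on RM, L on RD]
2. ∠NLR = 53°  [△RNL]
3. ∠MDR = 53°  [NL∥MD, corresponding at L]

∠MDR = 53°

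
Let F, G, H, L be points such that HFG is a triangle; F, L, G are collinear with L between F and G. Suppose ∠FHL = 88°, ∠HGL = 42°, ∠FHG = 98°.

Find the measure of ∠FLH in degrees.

∠FLH = 52°

1. ∠FGH = 42°  [L on ray GF]
2. ∠GFH = 40°  [△HFG]
3. ∠HFL = 40°  [L on ray FG]
4. ∠FLH = 52°  [△HFL]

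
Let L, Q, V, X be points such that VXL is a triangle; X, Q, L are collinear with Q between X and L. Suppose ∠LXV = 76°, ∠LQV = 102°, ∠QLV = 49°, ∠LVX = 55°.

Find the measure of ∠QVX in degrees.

1. ∠QXV = 76°  [Q on ray XL]
2. ∠VQX = 78°  [linear pair at Q on XL]
3. ∠QVX = 26°  [△VXQ]

∠QVX = 26°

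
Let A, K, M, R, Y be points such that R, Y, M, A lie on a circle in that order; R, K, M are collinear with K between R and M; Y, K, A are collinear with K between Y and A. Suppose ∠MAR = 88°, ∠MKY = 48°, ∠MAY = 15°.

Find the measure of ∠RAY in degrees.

∠RAY = 73°

1. ∠MYR = 92°  [cyclic RYMA, opposite ∠Y+∠A]
2. ∠MRY = 15°  [same arc YM]
3. ∠RMY = 73°  [△RYM]
4. ∠RAY = 73°  [same arc RY]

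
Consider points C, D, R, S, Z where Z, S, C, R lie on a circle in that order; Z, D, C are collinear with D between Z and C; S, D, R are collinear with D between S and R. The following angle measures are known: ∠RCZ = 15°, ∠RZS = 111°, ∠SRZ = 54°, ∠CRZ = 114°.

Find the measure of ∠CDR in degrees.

1. ∠CZR = 51°  [△ZCR]
2. ∠RDZ = 75°  [△ZDR]
3. ∠CDR = 105°  [linear pair at D on ZC]

∠CDR = 105°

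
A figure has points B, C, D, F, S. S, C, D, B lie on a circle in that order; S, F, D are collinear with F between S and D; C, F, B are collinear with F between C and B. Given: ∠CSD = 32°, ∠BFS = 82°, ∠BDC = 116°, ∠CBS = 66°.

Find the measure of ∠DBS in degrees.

∠DBS = 98°

1. ∠CBD = 32°  [same arc CD]
2. ∠BFD = 98°  [linear pair at F on SD]
3. ∠BSD = 32°  [△SFB]
4. ∠BDS = 50°  [△DFB]
5. ∠DBS = 98°  [△SDB]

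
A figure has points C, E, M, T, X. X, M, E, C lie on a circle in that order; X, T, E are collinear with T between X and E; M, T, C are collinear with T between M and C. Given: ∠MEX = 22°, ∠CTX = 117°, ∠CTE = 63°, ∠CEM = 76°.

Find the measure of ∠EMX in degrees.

1. ∠MCX = 22°  [same arc XM]
2. ∠MTX = 63°  [vertical angles at T]
3. ∠CXM = 104°  [cyclic XMEC, opposite ∠X+∠E]
4. ∠CMX = 54°  [△XMC]
5. ∠EXM = 63°  [△XTM]
6. ∠EMX = 95°  [△XME]

∠EMX = 95°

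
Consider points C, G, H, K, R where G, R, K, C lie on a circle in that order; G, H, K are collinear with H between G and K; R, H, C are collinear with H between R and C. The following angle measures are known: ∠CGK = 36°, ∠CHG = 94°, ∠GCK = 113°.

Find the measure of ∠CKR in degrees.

∠CKR = 81°

1. ∠CRK = 36°  [same arc KC]
2. ∠CKG = 31°  [△GKC]
3. ∠CHK = 86°  [linear pair at H on GK]
4. ∠KCR = 63°  [△KHC]
5. ∠CKR = 81°  [△RKC]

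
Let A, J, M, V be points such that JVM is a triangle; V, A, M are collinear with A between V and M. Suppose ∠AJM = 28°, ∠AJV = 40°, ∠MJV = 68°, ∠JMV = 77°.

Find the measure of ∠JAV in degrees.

1. ∠JVM = 35°  [△JVM]
2. ∠AVJ = 35°  [A on ray VM]
3. ∠JAV = 105°  [△JVA]

∠JAV = 105°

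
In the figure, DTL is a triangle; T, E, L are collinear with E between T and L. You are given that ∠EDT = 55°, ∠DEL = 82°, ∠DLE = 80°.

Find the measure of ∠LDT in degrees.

∠LDT = 73°

1. ∠DET = 98°  [linear pair at E on TL]
2. ∠DLT = 80°  [E on ray LT]
3. ∠DTE = 27°  [△DTE]
4. ∠DTL = 27°  [E on ray TL]
5. ∠LDT = 73°  [△DTL]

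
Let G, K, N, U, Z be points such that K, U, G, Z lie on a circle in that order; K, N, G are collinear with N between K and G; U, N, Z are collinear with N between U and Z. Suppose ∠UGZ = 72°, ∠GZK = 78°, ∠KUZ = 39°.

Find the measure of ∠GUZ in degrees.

1. ∠KGZ = 39°  [same arc KZ]
2. ∠GKZ = 63°  [△KGZ]
3. ∠GUZ = 63°  [same arc GZ]

∠GUZ = 63°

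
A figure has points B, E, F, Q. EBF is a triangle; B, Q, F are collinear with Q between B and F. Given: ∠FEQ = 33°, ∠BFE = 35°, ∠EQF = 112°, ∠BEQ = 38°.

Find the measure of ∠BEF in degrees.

1. ∠BQE = 68°  [linear pair at Q on BF]
2. ∠EBQ = 74°  [△EBQ]
3. ∠EBF = 74°  [Q on ray BF]
4. ∠BEF = 71°  [△EBF]

∠BEF = 71°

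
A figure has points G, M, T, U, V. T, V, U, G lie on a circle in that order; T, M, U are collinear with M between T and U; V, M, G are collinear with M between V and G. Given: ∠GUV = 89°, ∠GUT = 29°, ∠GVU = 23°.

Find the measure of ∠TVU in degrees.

∠TVU = 52°

1. ∠GTV = 91°  [cyclic TVUG, opposite ∠T+∠U]
2. ∠UGV = 68°  [△VUG]
3. ∠GVT = 29°  [same arc TG]
4. ∠TGV = 60°  [△TVG]
5. ∠UTV = 68°  [same arc VU]
6. ∠TUV = 60°  [same arc TV]
7. ∠TVU = 52°  [△TVU]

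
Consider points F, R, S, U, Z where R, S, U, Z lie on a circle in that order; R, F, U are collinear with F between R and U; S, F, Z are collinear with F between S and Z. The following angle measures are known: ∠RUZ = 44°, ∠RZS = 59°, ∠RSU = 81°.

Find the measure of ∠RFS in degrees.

1. ∠RSZ = 44°  [same arc RZ]
2. ∠RUS = 59°  [same arc RS]
3. ∠SRU = 40°  [△RSU]
4. ∠RFS = 96°  [△RFS]

∠RFS = 96°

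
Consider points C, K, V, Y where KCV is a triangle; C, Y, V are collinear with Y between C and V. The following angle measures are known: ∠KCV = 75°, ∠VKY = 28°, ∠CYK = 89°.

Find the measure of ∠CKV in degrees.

1. ∠KYV = 91°  [linear pair at Y on CV]
2. ∠KVY = 61°  [△KYV]
3. ∠CVK = 61°  [Y on ray VC]
4. ∠CKV = 44°  [△KCV]

∠CKV = 44°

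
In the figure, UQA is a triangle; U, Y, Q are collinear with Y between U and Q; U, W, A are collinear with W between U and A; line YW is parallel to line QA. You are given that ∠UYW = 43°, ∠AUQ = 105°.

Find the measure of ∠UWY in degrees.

1. ∠AQU = 43°  [YW∥QA, corresponding at Y]
2. ∠QAU = 32°  [△UQA]
3. ∠UWY = 32°  [YW∥QA, corresponding at W]

∠UWY = 32°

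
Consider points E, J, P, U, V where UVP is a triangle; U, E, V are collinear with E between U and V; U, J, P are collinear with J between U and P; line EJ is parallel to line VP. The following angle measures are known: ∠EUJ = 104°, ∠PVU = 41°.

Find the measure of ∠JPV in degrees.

1. ∠PUV = 104°  [E on UV, J on UP]
2. ∠UPV = 35°  [△UVP]
3. ∠JPV = 35°  [J on ray PU]

∠JPV = 35°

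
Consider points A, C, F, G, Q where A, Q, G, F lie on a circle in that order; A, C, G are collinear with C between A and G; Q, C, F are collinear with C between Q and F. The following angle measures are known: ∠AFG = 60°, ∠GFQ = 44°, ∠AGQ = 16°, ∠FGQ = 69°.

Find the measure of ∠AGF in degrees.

1. ∠FQG = 67°  [△QGF]
2. ∠FAG = 67°  [same arc GF]
3. ∠AGF = 53°  [△AGF]

∠AGF = 53°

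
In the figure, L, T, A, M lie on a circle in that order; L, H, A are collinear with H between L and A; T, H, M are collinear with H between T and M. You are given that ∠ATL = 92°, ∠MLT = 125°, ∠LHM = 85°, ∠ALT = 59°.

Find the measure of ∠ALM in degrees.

∠ALM = 66°

1. ∠LAT = 29°  [△LTA]
2. ∠LMT = 29°  [same arc LT]
3. ∠ALM = 66°  [△LHM]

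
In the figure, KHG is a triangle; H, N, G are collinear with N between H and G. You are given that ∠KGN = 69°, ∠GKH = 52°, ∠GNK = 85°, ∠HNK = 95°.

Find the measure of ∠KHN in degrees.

∠KHN = 59°

1. ∠HGK = 69°  [N on ray GH]
2. ∠GHK = 59°  [△KHG]
3. ∠KHN = 59°  [N on ray HG]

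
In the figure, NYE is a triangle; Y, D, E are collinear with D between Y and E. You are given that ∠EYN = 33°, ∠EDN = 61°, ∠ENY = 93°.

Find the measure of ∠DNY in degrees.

1. ∠DYN = 33°  [D on ray YE]
2. ∠NDY = 119°  [linear pair at D on YE]
3. ∠DNY = 28°  [△NYD]

∠DNY = 28°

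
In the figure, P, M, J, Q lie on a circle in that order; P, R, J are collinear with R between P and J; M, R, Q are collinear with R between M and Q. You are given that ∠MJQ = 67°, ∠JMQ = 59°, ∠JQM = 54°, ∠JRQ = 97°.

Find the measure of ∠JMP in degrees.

∠JMP = 88°

1. ∠JPQ = 59°  [same arc JQ]
2. ∠PJQ = 29°  [△JRQ]
3. ∠JQP = 92°  [△PJQ]
4. ∠JMP = 88°  [cyclic PMJQ, opposite ∠M+∠Q]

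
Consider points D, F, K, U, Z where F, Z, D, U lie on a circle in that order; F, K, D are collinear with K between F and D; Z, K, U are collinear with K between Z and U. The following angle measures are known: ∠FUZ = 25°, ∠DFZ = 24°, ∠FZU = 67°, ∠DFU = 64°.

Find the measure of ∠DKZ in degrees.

1. ∠FDZ = 25°  [same arc FZ]
2. ∠DZU = 64°  [same arc DU]
3. ∠DKZ = 91°  [△ZKD]

∠DKZ = 91°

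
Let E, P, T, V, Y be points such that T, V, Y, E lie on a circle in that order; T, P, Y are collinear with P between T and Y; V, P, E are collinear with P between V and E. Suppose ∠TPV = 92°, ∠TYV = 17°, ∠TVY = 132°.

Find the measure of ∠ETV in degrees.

∠ETV = 106°

1. ∠TEV = 17°  [same arc TV]
2. ∠VTY = 31°  [△TVY]
3. ∠EVT = 57°  [△TPV]
4. ∠ETV = 106°  [△TVE]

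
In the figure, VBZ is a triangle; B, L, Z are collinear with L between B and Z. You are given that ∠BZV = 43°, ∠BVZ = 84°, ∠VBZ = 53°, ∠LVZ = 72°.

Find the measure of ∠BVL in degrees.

1. ∠LZV = 43°  [L on ray ZB]
2. ∠LBV = 53°  [L on ray BZ]
3. ∠VLZ = 65°  [△VLZ]
4. ∠BLV = 115°  [linear pair at L on BZ]
5. ∠BVL = 12°  [△VBL]

∠BVL = 12°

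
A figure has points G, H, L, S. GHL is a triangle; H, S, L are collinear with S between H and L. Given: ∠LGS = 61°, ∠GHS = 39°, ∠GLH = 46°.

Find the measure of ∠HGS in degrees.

∠HGS = 34°

1. ∠GLS = 46°  [S on ray LH]
2. ∠GSL = 73°  [△GSL]
3. ∠GSH = 107°  [linear pair at S on HL]
4. ∠HGS = 34°  [△GHS]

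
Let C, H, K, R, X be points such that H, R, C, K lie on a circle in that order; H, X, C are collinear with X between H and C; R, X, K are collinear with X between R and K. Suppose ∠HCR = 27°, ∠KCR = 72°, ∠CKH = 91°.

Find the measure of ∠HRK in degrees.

∠HRK = 45°

1. ∠HKR = 27°  [same arc HR]
2. ∠KHR = 108°  [cyclic HRCK, opposite ∠H+∠C]
3. ∠HRK = 45°  [△HRK]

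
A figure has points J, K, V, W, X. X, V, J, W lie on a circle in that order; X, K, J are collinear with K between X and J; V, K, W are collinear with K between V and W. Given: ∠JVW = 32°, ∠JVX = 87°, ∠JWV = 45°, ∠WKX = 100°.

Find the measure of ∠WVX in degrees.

1. ∠JXW = 32°  [same arc JW]
2. ∠VJW = 103°  [△VJW]
3. ∠VWX = 48°  [△XKW]
4. ∠VXW = 77°  [cyclic XVJW, opposite ∠X+∠J]
5. ∠WVX = 55°  [△XVW]

∠WVX = 55°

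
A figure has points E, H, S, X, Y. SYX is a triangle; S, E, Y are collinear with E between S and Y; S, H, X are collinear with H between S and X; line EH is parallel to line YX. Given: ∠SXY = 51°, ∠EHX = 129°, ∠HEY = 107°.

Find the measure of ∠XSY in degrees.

1. ∠EHS = 51°  [EH∥YX, corresponding at H]
2. ∠HES = 73°  [linear pair at E on SY]
3. ∠ESH = 56°  [△SEH]
4. ∠XSY = 56°  [E on SY, H on SX]

∠XSY = 56°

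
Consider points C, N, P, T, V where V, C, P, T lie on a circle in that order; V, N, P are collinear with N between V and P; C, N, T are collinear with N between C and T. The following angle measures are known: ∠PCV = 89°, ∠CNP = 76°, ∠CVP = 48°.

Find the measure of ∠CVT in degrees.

1. ∠CPV = 43°  [△VCP]
2. ∠CNV = 104°  [linear pair at N on VP]
3. ∠TCV = 28°  [△VNC]
4. ∠CTV = 43°  [same arc VC]
5. ∠CVT = 109°  [△VCT]

∠CVT = 109°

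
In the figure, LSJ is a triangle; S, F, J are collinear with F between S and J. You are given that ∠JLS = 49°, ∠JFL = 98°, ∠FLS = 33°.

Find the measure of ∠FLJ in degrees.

∠FLJ = 16°

1. ∠LFS = 82°  [linear pair at F on SJ]
2. ∠FSL = 65°  [△LSF]
3. ∠JSL = 65°  [F on ray SJ]
4. ∠LJS = 66°  [△LSJ]
5. ∠FJL = 66°  [F on ray JS]
6. ∠FLJ = 16°  [△LFJ]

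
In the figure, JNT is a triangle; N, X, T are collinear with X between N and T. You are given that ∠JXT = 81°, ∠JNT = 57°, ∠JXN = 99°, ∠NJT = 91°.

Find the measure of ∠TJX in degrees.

∠TJX = 67°

1. ∠JTN = 32°  [△JNT]
2. ∠JTX = 32°  [X on ray TN]
3. ∠TJX = 67°  [△JXT]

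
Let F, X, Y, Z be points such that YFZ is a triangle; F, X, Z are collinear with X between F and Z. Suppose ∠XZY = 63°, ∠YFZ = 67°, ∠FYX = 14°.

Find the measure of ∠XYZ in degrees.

1. ∠XFY = 67°  [X on ray FZ]
2. ∠FXY = 99°  [△YFX]
3. ∠YXZ = 81°  [linear pair at X on FZ]
4. ∠XYZ = 36°  [△YXZ]

∠XYZ = 36°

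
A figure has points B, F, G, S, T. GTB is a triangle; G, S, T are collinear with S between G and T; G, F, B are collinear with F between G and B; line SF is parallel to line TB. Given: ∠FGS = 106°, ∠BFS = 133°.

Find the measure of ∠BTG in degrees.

∠BTG = 27°

1. ∠GFS = 47°  [linear pair at F on GB]
2. ∠FSG = 27°  [△GSF]
3. ∠BTG = 27°  [SF∥TB, corresponding at S]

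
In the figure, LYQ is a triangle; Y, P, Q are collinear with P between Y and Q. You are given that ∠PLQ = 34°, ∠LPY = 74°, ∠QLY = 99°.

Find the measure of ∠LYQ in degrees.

∠LYQ = 41°

1. ∠LPQ = 106°  [linear pair at P on YQ]
2. ∠LQP = 40°  [△LPQ]
3. ∠LQY = 40°  [P on ray QY]
4. ∠LYQ = 41°  [△LYQ]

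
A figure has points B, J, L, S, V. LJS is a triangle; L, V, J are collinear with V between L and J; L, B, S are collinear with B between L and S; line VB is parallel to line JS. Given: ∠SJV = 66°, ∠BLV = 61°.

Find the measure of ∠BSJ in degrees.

∠BSJ = 53°

1. ∠LJS = 66°  [V on ray JL]
2. ∠JLS = 61°  [V on LJ, B on LS]
3. ∠JSL = 53°  [△LJS]
4. ∠BSJ = 53°  [B on ray SL]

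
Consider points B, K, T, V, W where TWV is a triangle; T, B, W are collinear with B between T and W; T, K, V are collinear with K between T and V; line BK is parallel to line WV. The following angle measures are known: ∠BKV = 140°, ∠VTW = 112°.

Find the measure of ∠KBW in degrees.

1. ∠BKT = 40°  [linear pair at K on TV]
2. ∠BTK = 112°  [B on TW, K on TV]
3. ∠KBT = 28°  [△TBK]
4. ∠KBW = 152°  [linear pair at B on TW]

∠KBW = 152°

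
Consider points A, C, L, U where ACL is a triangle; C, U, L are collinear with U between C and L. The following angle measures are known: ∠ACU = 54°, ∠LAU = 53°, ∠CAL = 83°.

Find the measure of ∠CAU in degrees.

1. ∠ACL = 54°  [U on ray CL]
2. ∠ALC = 43°  [△ACL]
3. ∠ALU = 43°  [U on ray LC]
4. ∠AUL = 84°  [△AUL]
5. ∠AUC = 96°  [linear pair at U on CL]
6. ∠CAU = 30°  [△ACU]

∠CAU = 30°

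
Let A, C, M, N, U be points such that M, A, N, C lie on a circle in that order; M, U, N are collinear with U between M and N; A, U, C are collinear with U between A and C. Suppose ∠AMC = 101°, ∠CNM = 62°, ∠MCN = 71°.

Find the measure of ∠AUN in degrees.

∠AUN = 116°

1. ∠CAM = 62°  [same arc MC]
2. ∠CMN = 47°  [△MNC]
3. ∠ACM = 17°  [△MAC]
4. ∠CAN = 47°  [same arc NC]
5. ∠ANM = 17°  [same arc MA]
6. ∠AUN = 116°  [△AUN]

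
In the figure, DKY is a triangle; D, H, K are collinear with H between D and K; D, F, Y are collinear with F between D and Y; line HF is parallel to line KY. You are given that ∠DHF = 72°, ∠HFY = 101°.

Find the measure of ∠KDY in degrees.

∠KDY = 29°

1. ∠DFH = 79°  [linear pair at F on DY]
2. ∠FDH = 29°  [△DHF]
3. ∠KDY = 29°  [H on DK, F on DY]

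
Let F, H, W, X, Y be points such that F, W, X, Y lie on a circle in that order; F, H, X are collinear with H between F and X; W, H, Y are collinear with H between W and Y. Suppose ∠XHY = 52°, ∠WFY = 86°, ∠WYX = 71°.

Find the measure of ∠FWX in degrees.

1. ∠FHW = 52°  [vertical angles at H]
2. ∠WXY = 94°  [cyclic FWXY, opposite ∠F+∠X]
3. ∠WFX = 71°  [same arc WX]
4. ∠XWY = 15°  [△WXY]
5. ∠WHX = 128°  [linear pair at H on FX]
6. ∠FXW = 37°  [△WHX]
7. ∠FWX = 72°  [△FWX]

∠FWX = 72°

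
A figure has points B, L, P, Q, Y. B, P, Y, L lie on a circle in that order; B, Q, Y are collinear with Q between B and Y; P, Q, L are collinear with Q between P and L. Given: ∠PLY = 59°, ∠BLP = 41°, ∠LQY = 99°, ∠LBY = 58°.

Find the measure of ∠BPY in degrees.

∠BPY = 80°

1. ∠PBY = 59°  [same arc PY]
2. ∠BYP = 41°  [same arc BP]
3. ∠BPY = 80°  [△BPY]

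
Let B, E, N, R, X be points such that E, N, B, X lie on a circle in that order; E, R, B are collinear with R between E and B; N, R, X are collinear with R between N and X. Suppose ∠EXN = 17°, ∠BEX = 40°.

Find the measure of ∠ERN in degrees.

∠ERN = 57°

1. ∠EBN = 17°  [same arc EN]
2. ∠BNX = 40°  [same arc BX]
3. ∠BRN = 123°  [△NRB]
4. ∠ERN = 57°  [linear pair at R on EB]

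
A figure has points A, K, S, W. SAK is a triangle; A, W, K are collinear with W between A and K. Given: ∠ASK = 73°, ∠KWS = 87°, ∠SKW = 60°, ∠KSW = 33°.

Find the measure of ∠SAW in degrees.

∠SAW = 47°

1. ∠AKS = 60°  [W on ray KA]
2. ∠KAS = 47°  [△SAK]
3. ∠SAW = 47°  [W on ray AK]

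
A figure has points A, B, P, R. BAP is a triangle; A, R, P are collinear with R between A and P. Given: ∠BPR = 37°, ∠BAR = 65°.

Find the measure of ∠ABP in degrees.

1. ∠APB = 37°  [R on ray PA]
2. ∠BAP = 65°  [R on ray AP]
3. ∠ABP = 78°  [△BAP]

∠ABP = 78°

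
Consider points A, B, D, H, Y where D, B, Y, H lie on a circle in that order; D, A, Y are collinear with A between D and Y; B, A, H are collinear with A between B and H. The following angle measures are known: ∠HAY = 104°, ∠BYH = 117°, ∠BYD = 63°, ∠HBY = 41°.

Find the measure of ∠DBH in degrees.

1. ∠BDH = 63°  [cyclic DBYH, opposite ∠D+∠Y]
2. ∠BHD = 63°  [same arc DB]
3. ∠DBH = 54°  [△DBH]

∠DBH = 54°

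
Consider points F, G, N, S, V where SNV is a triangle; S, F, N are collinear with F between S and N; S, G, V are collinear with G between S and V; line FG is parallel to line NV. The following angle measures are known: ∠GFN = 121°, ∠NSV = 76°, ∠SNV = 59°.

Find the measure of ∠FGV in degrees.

1. ∠GFS = 59°  [linear pair at F on SN]
2. ∠FSG = 76°  [F on SN, G on SV]
3. ∠FGS = 45°  [△SFG]
4. ∠FGV = 135°  [linear pair at G on SV]

∠FGV = 135°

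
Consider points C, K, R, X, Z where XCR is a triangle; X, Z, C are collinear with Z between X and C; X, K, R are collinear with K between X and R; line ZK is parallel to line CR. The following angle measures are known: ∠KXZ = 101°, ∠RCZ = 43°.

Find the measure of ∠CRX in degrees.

∠CRX = 36°

1. ∠CXR = 101°  [Z on XC, K on XR]
2. ∠RCX = 43°  [Z on ray CX]
3. ∠CRX = 36°  [△XCR]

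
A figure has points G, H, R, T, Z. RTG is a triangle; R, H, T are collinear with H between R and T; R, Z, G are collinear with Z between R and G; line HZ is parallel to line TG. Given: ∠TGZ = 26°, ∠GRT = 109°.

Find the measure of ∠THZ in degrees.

∠THZ = 135°

1. ∠RGT = 26°  [Z on ray GR]
2. ∠GTR = 45°  [△RTG]
3. ∠RHZ = 45°  [HZ∥TG, corresponding at H]
4. ∠THZ = 135°  [linear pair at H on RT]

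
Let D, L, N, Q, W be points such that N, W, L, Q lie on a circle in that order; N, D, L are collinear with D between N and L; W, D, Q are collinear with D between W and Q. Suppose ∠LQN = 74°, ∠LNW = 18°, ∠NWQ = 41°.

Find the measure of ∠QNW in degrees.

∠QNW = 83°

1. ∠LWN = 106°  [cyclic NWLQ, opposite ∠W+∠Q]
2. ∠NLW = 56°  [△NWL]
3. ∠NQW = 56°  [same arc NW]
4. ∠QNW = 83°  [△NWQ]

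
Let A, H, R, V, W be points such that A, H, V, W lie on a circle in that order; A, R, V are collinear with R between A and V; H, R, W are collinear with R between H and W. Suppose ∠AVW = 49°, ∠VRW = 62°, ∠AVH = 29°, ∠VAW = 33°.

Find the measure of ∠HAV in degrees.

∠HAV = 69°

1. ∠AHW = 49°  [same arc AW]
2. ∠ARH = 62°  [vertical angles at R]
3. ∠HAV = 69°  [△ARH]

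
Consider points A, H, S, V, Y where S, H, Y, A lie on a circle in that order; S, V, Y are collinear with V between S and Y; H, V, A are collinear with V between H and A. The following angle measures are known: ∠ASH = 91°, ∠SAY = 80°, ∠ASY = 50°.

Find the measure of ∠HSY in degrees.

∠HSY = 41°

1. ∠AYH = 89°  [cyclic SHYA, opposite ∠S+∠Y]
2. ∠AHY = 50°  [same arc YA]
3. ∠HAY = 41°  [△HYA]
4. ∠HSY = 41°  [same arc HY]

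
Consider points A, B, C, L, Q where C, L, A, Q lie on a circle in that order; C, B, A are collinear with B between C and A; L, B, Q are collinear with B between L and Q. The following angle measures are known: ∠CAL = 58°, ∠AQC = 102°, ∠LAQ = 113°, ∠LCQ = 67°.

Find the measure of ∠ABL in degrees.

1. ∠CQL = 58°  [same arc CL]
2. ∠ALC = 78°  [cyclic CLAQ, opposite ∠L+∠Q]
3. ∠CLQ = 55°  [△CLQ]
4. ∠ACL = 44°  [△CLA]
5. ∠CBL = 81°  [△CBL]
6. ∠ABL = 99°  [linear pair at B on CA]

∠ABL = 99°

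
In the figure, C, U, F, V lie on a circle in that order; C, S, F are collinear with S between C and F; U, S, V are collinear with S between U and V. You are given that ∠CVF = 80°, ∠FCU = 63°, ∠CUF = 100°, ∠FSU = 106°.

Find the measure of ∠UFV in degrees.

1. ∠FVU = 63°  [same arc UF]
2. ∠CFU = 17°  [△CUF]
3. ∠FUV = 57°  [△USF]
4. ∠UFV = 60°  [△UFV]

∠UFV = 60°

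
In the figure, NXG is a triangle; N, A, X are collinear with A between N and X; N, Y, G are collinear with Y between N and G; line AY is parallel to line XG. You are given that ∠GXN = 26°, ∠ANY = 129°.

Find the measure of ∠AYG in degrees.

∠AYG = 155°

1. ∠NAY = 26°  [AY∥XG, corresponding at A]
2. ∠AYN = 25°  [△NAY]
3. ∠AYG = 155°  [linear pair at Y on NG]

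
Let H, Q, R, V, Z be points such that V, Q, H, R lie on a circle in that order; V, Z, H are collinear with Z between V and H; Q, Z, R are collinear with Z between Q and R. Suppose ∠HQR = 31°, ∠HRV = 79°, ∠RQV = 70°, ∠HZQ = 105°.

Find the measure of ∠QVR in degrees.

1. ∠HVR = 31°  [same arc HR]
2. ∠RZV = 105°  [vertical angles at Z]
3. ∠QRV = 44°  [△VZR]
4. ∠QVR = 66°  [△VQR]

∠QVR = 66°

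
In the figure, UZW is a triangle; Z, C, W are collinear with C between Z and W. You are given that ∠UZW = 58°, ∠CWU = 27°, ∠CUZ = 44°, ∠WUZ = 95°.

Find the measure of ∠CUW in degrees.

1. ∠CZU = 58°  [C on ray ZW]
2. ∠UCZ = 78°  [△UZC]
3. ∠UCW = 102°  [linear pair at C on ZW]
4. ∠CUW = 51°  [△UCW]

∠CUW = 51°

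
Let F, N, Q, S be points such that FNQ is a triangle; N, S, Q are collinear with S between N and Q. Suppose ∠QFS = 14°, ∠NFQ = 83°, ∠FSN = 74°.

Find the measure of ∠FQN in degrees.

1. ∠FSQ = 106°  [linear pair at S on NQ]
2. ∠FQS = 60°  [△FSQ]
3. ∠FQN = 60°  [S on ray QN]

∠FQN = 60°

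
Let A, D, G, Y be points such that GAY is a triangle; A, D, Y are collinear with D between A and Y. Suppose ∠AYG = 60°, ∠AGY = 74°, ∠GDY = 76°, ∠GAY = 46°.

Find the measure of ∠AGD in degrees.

1. ∠ADG = 104°  [linear pair at D on AY]
2. ∠DAG = 46°  [D on ray AY]
3. ∠AGD = 30°  [△GAD]

∠AGD = 30°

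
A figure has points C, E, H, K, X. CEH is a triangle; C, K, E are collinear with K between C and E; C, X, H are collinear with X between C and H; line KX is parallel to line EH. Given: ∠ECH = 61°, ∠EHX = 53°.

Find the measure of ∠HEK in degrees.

∠HEK = 66°

1. ∠CHE = 53°  [X on ray HC]
2. ∠CEH = 66°  [△CEH]
3. ∠HEK = 66°  [K on ray EC]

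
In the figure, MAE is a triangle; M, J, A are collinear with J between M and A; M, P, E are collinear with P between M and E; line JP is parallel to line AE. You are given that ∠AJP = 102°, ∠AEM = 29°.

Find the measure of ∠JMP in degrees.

1. ∠MJP = 78°  [linear pair at J on MA]
2. ∠JPM = 29°  [JP∥AE, corresponding at P]
3. ∠JMP = 73°  [△MJP]

∠JMP = 73°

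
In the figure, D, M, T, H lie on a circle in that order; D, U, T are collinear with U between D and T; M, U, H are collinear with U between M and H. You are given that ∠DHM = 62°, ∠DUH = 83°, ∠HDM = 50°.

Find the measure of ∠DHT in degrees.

∠DHT = 77°

1. ∠DMH = 68°  [△DMH]
2. ∠HDT = 35°  [△DUH]
3. ∠DTH = 68°  [same arc DH]
4. ∠DHT = 77°  [△DTH]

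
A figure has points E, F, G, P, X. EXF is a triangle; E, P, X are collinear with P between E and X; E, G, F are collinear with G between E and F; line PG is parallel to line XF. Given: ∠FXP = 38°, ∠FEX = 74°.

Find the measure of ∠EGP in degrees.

∠EGP = 68°

1. ∠EXF = 38°  [P on ray XE]
2. ∠EFX = 68°  [△EXF]
3. ∠EGP = 68°  [PG∥XF, corresponding at G]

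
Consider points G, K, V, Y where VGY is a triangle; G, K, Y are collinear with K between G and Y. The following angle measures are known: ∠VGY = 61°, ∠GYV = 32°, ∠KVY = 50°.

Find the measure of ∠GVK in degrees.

∠GVK = 37°

1. ∠KGV = 61°  [K on ray GY]
2. ∠KYV = 32°  [K on ray YG]
3. ∠VKY = 98°  [△VKY]
4. ∠GKV = 82°  [linear pair at K on GY]
5. ∠GVK = 37°  [△VGK]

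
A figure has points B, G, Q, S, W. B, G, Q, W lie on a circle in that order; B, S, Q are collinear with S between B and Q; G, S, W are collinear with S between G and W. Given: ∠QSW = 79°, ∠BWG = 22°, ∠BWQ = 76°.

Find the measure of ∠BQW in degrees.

∠BQW = 47°

1. ∠BSW = 101°  [linear pair at S on BQ]
2. ∠QBW = 57°  [△BSW]
3. ∠BQW = 47°  [△BQW]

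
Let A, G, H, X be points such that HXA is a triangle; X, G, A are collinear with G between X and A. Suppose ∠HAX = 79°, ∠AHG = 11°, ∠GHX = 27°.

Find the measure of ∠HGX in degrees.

1. ∠GAH = 79°  [G on ray AX]
2. ∠AGH = 90°  [△HGA]
3. ∠HGX = 90°  [linear pair at G on XA]

∠HGX = 90°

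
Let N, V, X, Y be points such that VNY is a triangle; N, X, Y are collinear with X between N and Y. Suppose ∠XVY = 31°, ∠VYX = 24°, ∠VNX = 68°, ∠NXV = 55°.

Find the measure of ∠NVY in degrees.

1. ∠NYV = 24°  [X on ray YN]
2. ∠VNY = 68°  [X on ray NY]
3. ∠NVY = 88°  [△VNY]

∠NVY = 88°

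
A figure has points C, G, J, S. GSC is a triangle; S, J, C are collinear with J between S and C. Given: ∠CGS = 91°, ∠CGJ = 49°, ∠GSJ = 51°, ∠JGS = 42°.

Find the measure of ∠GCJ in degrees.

∠GCJ = 38°

1. ∠GJS = 87°  [△GSJ]
2. ∠CJG = 93°  [linear pair at J on SC]
3. ∠GCJ = 38°  [△GJC]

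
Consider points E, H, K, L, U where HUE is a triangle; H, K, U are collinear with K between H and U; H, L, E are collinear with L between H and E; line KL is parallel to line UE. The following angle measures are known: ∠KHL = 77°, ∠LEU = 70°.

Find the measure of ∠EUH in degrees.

1. ∠EHU = 77°  [K on HU, L on HE]
2. ∠HEU = 70°  [L on ray EH]
3. ∠EUH = 33°  [△HUE]

∠EUH = 33°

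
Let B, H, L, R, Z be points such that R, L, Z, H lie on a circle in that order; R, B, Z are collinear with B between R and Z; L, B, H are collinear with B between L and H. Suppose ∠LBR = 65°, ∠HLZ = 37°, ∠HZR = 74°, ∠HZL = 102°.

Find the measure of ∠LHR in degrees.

1. ∠HBZ = 65°  [vertical angles at B]
2. ∠HRZ = 37°  [same arc ZH]
3. ∠HBR = 115°  [linear pair at B on RZ]
4. ∠LHR = 28°  [△RBH]

∠LHR = 28°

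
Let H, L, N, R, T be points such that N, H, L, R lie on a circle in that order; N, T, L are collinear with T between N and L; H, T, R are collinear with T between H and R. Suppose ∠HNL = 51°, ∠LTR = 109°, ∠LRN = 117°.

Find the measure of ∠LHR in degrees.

1. ∠HRL = 51°  [same arc HL]
2. ∠NLR = 20°  [△LTR]
3. ∠LNR = 43°  [△NLR]
4. ∠LHR = 43°  [same arc LR]

∠LHR = 43°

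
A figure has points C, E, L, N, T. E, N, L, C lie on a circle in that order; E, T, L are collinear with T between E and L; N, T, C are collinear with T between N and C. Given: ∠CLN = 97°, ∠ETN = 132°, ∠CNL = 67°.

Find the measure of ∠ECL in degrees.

∠ECL = 81°

1. ∠LCN = 16°  [△NLC]
2. ∠CTL = 132°  [vertical angles at T]
3. ∠CEL = 67°  [same arc LC]
4. ∠CLE = 32°  [△LTC]
5. ∠ECL = 81°  [△ELC]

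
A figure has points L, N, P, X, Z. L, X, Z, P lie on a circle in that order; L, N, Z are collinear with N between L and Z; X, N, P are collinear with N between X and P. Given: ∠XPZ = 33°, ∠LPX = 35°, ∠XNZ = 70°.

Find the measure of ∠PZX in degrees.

∠PZX = 72°

1. ∠LZX = 35°  [same arc LX]
2. ∠PXZ = 75°  [△XNZ]
3. ∠PZX = 72°  [△XZP]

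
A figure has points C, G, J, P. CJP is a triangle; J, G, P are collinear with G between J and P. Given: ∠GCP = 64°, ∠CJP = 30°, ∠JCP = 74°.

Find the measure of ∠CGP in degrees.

∠CGP = 40°

1. ∠CPJ = 76°  [△CJP]
2. ∠CPG = 76°  [G on ray PJ]
3. ∠CGP = 40°  [△CGP]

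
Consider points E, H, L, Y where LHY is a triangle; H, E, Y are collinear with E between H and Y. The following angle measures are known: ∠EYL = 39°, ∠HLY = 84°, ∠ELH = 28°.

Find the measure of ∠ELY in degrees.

∠ELY = 56°

1. ∠HYL = 39°  [E on ray YH]
2. ∠LHY = 57°  [△LHY]
3. ∠EHL = 57°  [E on ray HY]
4. ∠HEL = 95°  [△LHE]
5. ∠LEY = 85°  [linear pair at E on HY]
6. ∠ELY = 56°  [△LEY]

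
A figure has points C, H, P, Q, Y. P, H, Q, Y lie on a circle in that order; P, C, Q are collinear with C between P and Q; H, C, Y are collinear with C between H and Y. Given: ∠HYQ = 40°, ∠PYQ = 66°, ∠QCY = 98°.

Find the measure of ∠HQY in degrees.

∠HQY = 68°

1. ∠PQY = 42°  [△QCY]
2. ∠QPY = 72°  [△PQY]
3. ∠QHY = 72°  [same arc QY]
4. ∠HQY = 68°  [△HQY]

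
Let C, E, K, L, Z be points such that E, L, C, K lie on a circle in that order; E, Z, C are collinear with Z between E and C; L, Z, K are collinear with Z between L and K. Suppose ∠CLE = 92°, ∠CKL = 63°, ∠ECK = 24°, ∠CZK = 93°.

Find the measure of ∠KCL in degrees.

∠KCL = 49°

1. ∠CKE = 88°  [cyclic ELCK, opposite ∠L+∠K]
2. ∠CEK = 68°  [△ECK]
3. ∠CLK = 68°  [same arc CK]
4. ∠KCL = 49°  [△LCK]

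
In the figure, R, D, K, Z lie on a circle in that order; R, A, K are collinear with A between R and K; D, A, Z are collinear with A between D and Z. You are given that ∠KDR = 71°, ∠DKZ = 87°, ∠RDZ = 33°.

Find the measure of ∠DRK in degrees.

1. ∠DRZ = 93°  [cyclic RDKZ, opposite ∠R+∠K]
2. ∠DZR = 54°  [△RDZ]
3. ∠DKR = 54°  [same arc RD]
4. ∠DRK = 55°  [△RDK]

∠DRK = 55°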